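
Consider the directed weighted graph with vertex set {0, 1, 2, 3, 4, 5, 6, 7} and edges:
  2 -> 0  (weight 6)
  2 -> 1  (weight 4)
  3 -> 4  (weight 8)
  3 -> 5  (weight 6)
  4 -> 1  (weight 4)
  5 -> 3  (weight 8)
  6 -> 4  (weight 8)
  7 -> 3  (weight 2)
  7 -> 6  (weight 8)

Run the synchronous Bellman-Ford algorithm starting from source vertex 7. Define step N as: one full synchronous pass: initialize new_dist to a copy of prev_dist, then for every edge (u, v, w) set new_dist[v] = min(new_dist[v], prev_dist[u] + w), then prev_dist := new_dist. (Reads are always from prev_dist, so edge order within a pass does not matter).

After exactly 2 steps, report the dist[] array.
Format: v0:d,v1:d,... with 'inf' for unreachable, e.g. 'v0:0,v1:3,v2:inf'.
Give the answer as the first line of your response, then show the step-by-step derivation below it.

v0:inf,v1:inf,v2:inf,v3:2,v4:10,v5:8,v6:8,v7:0

step 1: dist = v0:inf,v1:inf,v2:inf,v3:2,v4:inf,v5:inf,v6:8,v7:0
step 2: dist = v0:inf,v1:inf,v2:inf,v3:2,v4:10,v5:8,v6:8,v7:0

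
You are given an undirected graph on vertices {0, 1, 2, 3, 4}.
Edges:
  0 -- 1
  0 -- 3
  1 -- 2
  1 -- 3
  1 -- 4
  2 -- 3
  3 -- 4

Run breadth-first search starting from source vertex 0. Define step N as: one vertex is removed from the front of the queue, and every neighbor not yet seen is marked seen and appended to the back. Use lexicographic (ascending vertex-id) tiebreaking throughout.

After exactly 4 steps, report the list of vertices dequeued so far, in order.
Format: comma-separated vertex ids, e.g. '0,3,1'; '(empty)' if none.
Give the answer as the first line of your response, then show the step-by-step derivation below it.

0,1,3,2

step 1: dequeue 0; queue=[1,3]; order=0
step 2: dequeue 1; queue=[3,2,4]; order=0,1
step 3: dequeue 3; queue=[2,4]; order=0,1,3
step 4: dequeue 2; queue=[4]; order=0,1,3,2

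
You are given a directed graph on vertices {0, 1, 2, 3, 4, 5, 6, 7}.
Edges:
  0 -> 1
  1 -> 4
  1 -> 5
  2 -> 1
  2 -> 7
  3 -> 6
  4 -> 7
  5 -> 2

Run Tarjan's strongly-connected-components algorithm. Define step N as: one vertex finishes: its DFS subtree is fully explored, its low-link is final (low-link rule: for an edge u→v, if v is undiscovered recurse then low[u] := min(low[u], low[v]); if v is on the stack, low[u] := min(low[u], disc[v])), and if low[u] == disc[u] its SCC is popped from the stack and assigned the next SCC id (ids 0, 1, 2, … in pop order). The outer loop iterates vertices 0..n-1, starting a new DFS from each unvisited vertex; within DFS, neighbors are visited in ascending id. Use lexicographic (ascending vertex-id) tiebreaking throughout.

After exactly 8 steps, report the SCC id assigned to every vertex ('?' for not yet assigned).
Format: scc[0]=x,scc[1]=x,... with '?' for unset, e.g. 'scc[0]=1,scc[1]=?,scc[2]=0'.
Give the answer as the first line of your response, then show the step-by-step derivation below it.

scc[0]=3,scc[1]=2,scc[2]=2,scc[3]=5,scc[4]=1,scc[5]=2,scc[6]=4,scc[7]=0

step 1: low=(low[0]=0,low[1]=1,low[2]=?,low[3]=?,low[4]=2,low[5]=?,low[6]=?,low[7]=3); scc=(scc[0]=?,scc[1]=?,scc[2]=?,scc[3]=?,scc[4]=?,scc[5]=?,scc[6]=?,scc[7]=0)
step 2: low=(low[0]=0,low[1]=1,low[2]=?,low[3]=?,low[4]=2,low[5]=?,low[6]=?,low[7]=3); scc=(scc[0]=?,scc[1]=?,scc[2]=?,scc[3]=?,scc[4]=1,scc[5]=?,scc[6]=?,scc[7]=0)
step 3: low=(low[0]=0,low[1]=1,low[2]=1,low[3]=?,low[4]=2,low[5]=4,low[6]=?,low[7]=3); scc=(scc[0]=?,scc[1]=?,scc[2]=?,scc[3]=?,scc[4]=1,scc[5]=?,scc[6]=?,scc[7]=0)
step 4: low=(low[0]=0,low[1]=1,low[2]=1,low[3]=?,low[4]=2,low[5]=1,low[6]=?,low[7]=3); scc=(scc[0]=?,scc[1]=?,scc[2]=?,scc[3]=?,scc[4]=1,scc[5]=?,scc[6]=?,scc[7]=0)
step 5: low=(low[0]=0,low[1]=1,low[2]=1,low[3]=?,low[4]=2,low[5]=1,low[6]=?,low[7]=3); scc=(scc[0]=?,scc[1]=2,scc[2]=2,scc[3]=?,scc[4]=1,scc[5]=2,scc[6]=?,scc[7]=0)
step 6: low=(low[0]=0,low[1]=1,low[2]=1,low[3]=?,low[4]=2,low[5]=1,low[6]=?,low[7]=3); scc=(scc[0]=3,scc[1]=2,scc[2]=2,scc[3]=?,scc[4]=1,scc[5]=2,scc[6]=?,scc[7]=0)
step 7: low=(low[0]=0,low[1]=1,low[2]=1,low[3]=6,low[4]=2,low[5]=1,low[6]=7,low[7]=3); scc=(scc[0]=3,scc[1]=2,scc[2]=2,scc[3]=?,scc[4]=1,scc[5]=2,scc[6]=4,scc[7]=0)
step 8: low=(low[0]=0,low[1]=1,low[2]=1,low[3]=6,low[4]=2,low[5]=1,low[6]=7,low[7]=3); scc=(scc[0]=3,scc[1]=2,scc[2]=2,scc[3]=5,scc[4]=1,scc[5]=2,scc[6]=4,scc[7]=0)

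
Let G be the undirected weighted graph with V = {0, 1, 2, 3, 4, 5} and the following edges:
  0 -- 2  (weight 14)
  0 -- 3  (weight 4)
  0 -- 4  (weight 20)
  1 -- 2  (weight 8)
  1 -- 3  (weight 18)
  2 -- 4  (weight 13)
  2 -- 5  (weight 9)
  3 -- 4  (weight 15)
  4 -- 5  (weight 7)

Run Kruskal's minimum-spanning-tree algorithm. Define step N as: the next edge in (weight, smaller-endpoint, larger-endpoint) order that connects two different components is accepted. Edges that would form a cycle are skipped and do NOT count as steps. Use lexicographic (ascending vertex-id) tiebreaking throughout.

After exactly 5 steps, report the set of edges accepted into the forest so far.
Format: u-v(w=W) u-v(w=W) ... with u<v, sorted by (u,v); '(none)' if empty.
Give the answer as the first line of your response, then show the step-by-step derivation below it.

0-2(w=14) 0-3(w=4) 1-2(w=8) 2-5(w=9) 4-5(w=7)

step 1: add edge 0-3 (w=4); MST = {0-3(w=4)}
step 2: add edge 4-5 (w=7); MST = {0-3(w=4) 4-5(w=7)}
step 3: add edge 1-2 (w=8); MST = {0-3(w=4) 1-2(w=8) 4-5(w=7)}
step 4: add edge 2-5 (w=9); MST = {0-3(w=4) 1-2(w=8) 2-5(w=9) 4-5(w=7)}
step 5: add edge 0-2 (w=14); MST = {0-2(w=14) 0-3(w=4) 1-2(w=8) 2-5(w=9) 4-5(w=7)}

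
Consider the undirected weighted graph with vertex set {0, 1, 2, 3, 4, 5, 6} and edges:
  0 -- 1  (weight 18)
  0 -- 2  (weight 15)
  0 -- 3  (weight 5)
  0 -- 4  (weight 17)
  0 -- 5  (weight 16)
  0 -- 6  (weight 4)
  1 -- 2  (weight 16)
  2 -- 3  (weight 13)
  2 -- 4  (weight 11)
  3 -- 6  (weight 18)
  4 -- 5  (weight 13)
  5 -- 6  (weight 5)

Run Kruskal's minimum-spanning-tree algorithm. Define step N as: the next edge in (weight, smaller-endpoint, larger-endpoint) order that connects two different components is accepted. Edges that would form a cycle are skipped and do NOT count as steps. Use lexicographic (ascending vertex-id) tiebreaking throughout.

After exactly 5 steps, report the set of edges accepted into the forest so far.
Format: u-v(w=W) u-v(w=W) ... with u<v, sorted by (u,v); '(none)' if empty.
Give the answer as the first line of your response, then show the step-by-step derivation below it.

0-3(w=5) 0-6(w=4) 2-3(w=13) 2-4(w=11) 5-6(w=5)

step 1: add edge 0-6 (w=4); MST = {0-6(w=4)}
step 2: add edge 0-3 (w=5); MST = {0-3(w=5) 0-6(w=4)}
step 3: add edge 5-6 (w=5); MST = {0-3(w=5) 0-6(w=4) 5-6(w=5)}
step 4: add edge 2-4 (w=11); MST = {0-3(w=5) 0-6(w=4) 2-4(w=11) 5-6(w=5)}
step 5: add edge 2-3 (w=13); MST = {0-3(w=5) 0-6(w=4) 2-3(w=13) 2-4(w=11) 5-6(w=5)}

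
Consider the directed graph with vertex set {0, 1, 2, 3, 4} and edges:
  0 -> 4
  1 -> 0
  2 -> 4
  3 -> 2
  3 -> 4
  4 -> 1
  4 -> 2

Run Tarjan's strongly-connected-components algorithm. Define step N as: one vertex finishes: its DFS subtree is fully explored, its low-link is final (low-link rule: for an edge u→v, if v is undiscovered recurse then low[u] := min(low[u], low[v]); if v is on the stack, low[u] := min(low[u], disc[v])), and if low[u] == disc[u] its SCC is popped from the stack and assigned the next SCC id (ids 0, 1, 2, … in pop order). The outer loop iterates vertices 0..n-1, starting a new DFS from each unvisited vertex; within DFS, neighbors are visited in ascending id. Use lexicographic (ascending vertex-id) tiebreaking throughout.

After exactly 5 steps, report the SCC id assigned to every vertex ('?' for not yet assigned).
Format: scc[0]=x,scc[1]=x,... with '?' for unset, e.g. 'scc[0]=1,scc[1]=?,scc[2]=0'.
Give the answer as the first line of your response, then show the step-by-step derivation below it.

scc[0]=0,scc[1]=0,scc[2]=0,scc[3]=1,scc[4]=0

step 1: low=(low[0]=0,low[1]=0,low[2]=?,low[3]=?,low[4]=1); scc=(scc[0]=?,scc[1]=?,scc[2]=?,scc[3]=?,scc[4]=?)
step 2: low=(low[0]=0,low[1]=0,low[2]=1,low[3]=?,low[4]=0); scc=(scc[0]=?,scc[1]=?,scc[2]=?,scc[3]=?,scc[4]=?)
step 3: low=(low[0]=0,low[1]=0,low[2]=1,low[3]=?,low[4]=0); scc=(scc[0]=?,scc[1]=?,scc[2]=?,scc[3]=?,scc[4]=?)
step 4: low=(low[0]=0,low[1]=0,low[2]=1,low[3]=?,low[4]=0); scc=(scc[0]=0,scc[1]=0,scc[2]=0,scc[3]=?,scc[4]=0)
step 5: low=(low[0]=0,low[1]=0,low[2]=1,low[3]=4,low[4]=0); scc=(scc[0]=0,scc[1]=0,scc[2]=0,scc[3]=1,scc[4]=0)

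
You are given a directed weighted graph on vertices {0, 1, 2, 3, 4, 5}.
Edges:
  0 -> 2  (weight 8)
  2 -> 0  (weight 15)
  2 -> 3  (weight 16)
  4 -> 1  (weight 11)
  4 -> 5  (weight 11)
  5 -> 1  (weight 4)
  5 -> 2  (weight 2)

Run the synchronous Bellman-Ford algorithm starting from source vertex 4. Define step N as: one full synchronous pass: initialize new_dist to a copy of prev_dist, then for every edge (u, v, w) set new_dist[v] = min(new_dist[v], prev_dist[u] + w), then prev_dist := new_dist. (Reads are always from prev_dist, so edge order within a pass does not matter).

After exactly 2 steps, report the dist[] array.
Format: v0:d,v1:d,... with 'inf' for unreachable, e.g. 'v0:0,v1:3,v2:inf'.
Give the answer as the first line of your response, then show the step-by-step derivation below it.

v0:inf,v1:11,v2:13,v3:inf,v4:0,v5:11

step 1: dist = v0:inf,v1:11,v2:inf,v3:inf,v4:0,v5:11
step 2: dist = v0:inf,v1:11,v2:13,v3:inf,v4:0,v5:11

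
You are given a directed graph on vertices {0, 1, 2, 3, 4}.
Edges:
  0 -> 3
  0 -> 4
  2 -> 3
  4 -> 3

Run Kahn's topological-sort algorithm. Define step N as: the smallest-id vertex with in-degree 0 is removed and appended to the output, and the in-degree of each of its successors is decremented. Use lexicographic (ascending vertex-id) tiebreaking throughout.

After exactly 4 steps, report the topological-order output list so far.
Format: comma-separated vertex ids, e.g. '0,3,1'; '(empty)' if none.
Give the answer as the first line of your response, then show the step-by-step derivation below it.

0,1,2,4

step 1: output 0; order=[0]; indeg=(0,0,0,2,0)
step 2: output 1; order=[0,1]; indeg=(0,0,0,2,0)
step 3: output 2; order=[0,1,2]; indeg=(0,0,0,1,0)
step 4: output 4; order=[0,1,2,4]; indeg=(0,0,0,0,0)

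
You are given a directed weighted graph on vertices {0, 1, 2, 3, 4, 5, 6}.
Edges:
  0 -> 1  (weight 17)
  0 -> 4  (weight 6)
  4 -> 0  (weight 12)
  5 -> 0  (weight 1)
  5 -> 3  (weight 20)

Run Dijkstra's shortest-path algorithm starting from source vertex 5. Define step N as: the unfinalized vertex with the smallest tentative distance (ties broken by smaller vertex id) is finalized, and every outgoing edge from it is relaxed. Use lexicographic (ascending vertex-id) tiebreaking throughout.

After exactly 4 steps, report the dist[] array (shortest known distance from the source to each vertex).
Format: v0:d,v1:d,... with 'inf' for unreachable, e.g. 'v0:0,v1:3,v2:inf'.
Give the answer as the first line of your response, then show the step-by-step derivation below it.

v0:1,v1:18,v2:inf,v3:20,v4:7,v5:0,v6:inf

step 1: dist = v0:1,v1:inf,v2:inf,v3:20,v4:inf,v5:0,v6:inf
step 2: dist = v0:1,v1:18,v2:inf,v3:20,v4:7,v5:0,v6:inf
step 3: dist = v0:1,v1:18,v2:inf,v3:20,v4:7,v5:0,v6:inf
step 4: dist = v0:1,v1:18,v2:inf,v3:20,v4:7,v5:0,v6:inf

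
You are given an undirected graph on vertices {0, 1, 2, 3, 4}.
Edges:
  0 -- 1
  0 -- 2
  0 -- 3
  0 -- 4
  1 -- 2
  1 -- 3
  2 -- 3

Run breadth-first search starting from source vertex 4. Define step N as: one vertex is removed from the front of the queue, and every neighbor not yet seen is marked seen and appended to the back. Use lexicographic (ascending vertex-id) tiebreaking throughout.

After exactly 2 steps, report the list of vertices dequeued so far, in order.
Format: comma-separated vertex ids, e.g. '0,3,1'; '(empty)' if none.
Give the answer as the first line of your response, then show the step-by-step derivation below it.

4,0

step 1: dequeue 4; queue=[0]; order=4
step 2: dequeue 0; queue=[1,2,3]; order=4,0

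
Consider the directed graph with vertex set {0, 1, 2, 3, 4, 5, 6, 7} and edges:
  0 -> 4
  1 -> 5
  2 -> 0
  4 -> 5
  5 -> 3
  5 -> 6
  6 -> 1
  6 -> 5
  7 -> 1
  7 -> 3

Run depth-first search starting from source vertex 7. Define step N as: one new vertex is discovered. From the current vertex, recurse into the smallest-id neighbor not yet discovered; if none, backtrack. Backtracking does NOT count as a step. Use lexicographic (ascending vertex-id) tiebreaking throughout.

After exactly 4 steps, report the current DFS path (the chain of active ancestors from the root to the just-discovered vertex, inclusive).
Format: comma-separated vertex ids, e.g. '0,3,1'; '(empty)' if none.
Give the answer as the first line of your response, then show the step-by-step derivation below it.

7,1,5,3

step 1: discover 7; path=7; order=7
step 2: discover 1; path=7>1; order=7,1
step 3: discover 5; path=7>1>5; order=7,1,5
step 4: discover 3; path=7>1>5>3; order=7,1,5,3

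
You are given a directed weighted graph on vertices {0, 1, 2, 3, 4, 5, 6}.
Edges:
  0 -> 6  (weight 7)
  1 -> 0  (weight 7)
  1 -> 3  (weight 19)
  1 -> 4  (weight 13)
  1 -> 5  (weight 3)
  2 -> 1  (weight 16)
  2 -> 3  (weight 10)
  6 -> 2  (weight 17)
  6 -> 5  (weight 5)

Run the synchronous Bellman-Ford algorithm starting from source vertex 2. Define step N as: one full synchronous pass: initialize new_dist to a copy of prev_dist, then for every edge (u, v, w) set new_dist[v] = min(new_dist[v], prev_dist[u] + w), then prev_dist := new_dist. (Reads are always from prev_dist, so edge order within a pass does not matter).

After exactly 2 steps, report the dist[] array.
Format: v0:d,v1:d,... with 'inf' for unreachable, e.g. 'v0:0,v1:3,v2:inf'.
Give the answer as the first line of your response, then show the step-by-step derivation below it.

v0:23,v1:16,v2:0,v3:10,v4:29,v5:19,v6:inf

step 1: dist = v0:inf,v1:16,v2:0,v3:10,v4:inf,v5:inf,v6:inf
step 2: dist = v0:23,v1:16,v2:0,v3:10,v4:29,v5:19,v6:inf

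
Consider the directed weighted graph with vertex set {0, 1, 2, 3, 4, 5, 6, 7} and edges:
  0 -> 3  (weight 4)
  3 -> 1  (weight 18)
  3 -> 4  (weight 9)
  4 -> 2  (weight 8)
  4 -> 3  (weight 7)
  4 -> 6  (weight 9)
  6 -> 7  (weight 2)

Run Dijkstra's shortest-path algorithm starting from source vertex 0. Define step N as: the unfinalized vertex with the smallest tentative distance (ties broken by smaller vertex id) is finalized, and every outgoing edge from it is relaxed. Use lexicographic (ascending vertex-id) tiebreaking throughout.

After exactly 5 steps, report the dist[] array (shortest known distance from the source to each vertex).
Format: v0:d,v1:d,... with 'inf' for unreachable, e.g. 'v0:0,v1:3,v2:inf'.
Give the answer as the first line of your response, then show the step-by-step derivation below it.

v0:0,v1:22,v2:21,v3:4,v4:13,v5:inf,v6:22,v7:inf

step 1: dist = v0:0,v1:inf,v2:inf,v3:4,v4:inf,v5:inf,v6:inf,v7:inf
step 2: dist = v0:0,v1:22,v2:inf,v3:4,v4:13,v5:inf,v6:inf,v7:inf
step 3: dist = v0:0,v1:22,v2:21,v3:4,v4:13,v5:inf,v6:22,v7:inf
step 4: dist = v0:0,v1:22,v2:21,v3:4,v4:13,v5:inf,v6:22,v7:inf
step 5: dist = v0:0,v1:22,v2:21,v3:4,v4:13,v5:inf,v6:22,v7:inf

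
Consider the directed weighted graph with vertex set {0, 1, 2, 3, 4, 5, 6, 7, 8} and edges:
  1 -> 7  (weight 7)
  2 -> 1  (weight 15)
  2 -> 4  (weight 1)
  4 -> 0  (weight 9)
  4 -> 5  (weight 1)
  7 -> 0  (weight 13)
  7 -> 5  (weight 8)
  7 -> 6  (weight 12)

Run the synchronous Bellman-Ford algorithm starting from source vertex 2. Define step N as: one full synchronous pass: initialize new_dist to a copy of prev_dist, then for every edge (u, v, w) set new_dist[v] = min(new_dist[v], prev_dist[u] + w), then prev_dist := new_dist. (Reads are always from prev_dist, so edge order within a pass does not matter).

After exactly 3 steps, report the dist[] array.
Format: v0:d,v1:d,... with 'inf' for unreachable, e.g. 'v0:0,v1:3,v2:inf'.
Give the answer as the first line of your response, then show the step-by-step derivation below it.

v0:10,v1:15,v2:0,v3:inf,v4:1,v5:2,v6:34,v7:22,v8:inf

step 1: dist = v0:inf,v1:15,v2:0,v3:inf,v4:1,v5:inf,v6:inf,v7:inf,v8:inf
step 2: dist = v0:10,v1:15,v2:0,v3:inf,v4:1,v5:2,v6:inf,v7:22,v8:inf
step 3: dist = v0:10,v1:15,v2:0,v3:inf,v4:1,v5:2,v6:34,v7:22,v8:inf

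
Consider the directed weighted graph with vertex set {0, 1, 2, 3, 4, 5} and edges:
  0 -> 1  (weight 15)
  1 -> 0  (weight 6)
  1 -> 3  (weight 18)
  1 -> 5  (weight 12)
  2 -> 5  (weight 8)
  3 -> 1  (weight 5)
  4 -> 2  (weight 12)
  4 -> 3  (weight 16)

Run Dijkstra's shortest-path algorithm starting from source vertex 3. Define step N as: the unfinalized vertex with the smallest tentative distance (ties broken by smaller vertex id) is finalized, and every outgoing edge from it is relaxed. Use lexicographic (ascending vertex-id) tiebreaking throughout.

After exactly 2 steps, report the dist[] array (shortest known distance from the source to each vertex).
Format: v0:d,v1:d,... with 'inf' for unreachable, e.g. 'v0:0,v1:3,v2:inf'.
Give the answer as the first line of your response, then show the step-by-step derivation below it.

v0:11,v1:5,v2:inf,v3:0,v4:inf,v5:17

step 1: dist = v0:inf,v1:5,v2:inf,v3:0,v4:inf,v5:inf
step 2: dist = v0:11,v1:5,v2:inf,v3:0,v4:inf,v5:17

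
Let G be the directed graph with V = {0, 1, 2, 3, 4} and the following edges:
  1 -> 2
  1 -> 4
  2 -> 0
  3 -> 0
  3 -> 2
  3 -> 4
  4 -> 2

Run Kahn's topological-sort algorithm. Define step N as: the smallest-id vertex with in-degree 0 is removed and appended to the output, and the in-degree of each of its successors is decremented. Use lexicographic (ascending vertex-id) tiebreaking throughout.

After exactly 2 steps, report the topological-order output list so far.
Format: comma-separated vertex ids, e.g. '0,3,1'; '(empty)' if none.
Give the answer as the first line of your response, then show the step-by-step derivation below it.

1,3

step 1: output 1; order=[1]; indeg=(2,0,2,0,1)
step 2: output 3; order=[1,3]; indeg=(1,0,1,0,0)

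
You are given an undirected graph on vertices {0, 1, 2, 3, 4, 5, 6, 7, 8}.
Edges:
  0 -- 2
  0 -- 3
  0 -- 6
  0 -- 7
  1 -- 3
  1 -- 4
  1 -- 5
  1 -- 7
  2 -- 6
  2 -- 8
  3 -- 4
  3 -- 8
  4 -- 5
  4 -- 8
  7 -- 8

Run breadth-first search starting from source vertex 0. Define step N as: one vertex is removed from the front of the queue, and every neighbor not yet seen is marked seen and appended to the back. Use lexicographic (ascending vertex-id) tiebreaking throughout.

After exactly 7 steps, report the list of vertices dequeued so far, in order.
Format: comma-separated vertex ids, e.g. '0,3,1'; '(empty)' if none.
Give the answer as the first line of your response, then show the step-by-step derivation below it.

0,2,3,6,7,8,1

step 1: dequeue 0; queue=[2,3,6,7]; order=0
step 2: dequeue 2; queue=[3,6,7,8]; order=0,2
step 3: dequeue 3; queue=[6,7,8,1,4]; order=0,2,3
step 4: dequeue 6; queue=[7,8,1,4]; order=0,2,3,6
step 5: dequeue 7; queue=[8,1,4]; order=0,2,3,6,7
step 6: dequeue 8; queue=[1,4]; order=0,2,3,6,7,8
step 7: dequeue 1; queue=[4,5]; order=0,2,3,6,7,8,1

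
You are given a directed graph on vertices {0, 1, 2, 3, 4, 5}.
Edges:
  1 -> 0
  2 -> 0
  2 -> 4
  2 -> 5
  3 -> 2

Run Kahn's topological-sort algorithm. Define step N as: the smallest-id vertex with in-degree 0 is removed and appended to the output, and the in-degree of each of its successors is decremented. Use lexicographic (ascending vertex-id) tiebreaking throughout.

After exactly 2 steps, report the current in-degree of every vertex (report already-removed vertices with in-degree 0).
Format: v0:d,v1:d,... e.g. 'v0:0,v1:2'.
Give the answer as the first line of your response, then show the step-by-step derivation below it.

v0:1,v1:0,v2:0,v3:0,v4:1,v5:1

step 1: output 1; order=[1]; indeg=(1,0,1,0,1,1)
step 2: output 3; order=[1,3]; indeg=(1,0,0,0,1,1)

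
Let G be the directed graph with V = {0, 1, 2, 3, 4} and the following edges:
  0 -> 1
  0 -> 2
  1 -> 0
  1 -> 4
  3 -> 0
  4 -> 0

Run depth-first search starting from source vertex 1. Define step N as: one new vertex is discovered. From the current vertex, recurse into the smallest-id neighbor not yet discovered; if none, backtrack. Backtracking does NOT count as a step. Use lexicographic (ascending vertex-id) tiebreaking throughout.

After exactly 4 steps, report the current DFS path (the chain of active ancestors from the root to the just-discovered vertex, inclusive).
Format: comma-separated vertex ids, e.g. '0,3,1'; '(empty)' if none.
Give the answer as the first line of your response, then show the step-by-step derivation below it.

1,4

step 1: discover 1; path=1; order=1
step 2: discover 0; path=1>0; order=1,0
step 3: discover 2; path=1>0>2; order=1,0,2
step 4: discover 4; path=1>4; order=1,0,2,4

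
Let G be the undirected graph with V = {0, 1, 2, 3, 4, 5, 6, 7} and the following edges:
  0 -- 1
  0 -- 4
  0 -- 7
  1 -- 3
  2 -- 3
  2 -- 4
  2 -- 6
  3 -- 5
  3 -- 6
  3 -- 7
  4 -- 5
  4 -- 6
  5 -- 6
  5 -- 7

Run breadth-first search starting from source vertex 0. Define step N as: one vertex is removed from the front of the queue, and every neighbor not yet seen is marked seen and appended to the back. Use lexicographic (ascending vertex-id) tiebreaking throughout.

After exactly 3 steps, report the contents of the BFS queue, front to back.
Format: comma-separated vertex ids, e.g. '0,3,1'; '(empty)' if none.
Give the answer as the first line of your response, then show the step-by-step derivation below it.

7,3,2,5,6

step 1: dequeue 0; queue=[1,4,7]; order=0
step 2: dequeue 1; queue=[4,7,3]; order=0,1
step 3: dequeue 4; queue=[7,3,2,5,6]; order=0,1,4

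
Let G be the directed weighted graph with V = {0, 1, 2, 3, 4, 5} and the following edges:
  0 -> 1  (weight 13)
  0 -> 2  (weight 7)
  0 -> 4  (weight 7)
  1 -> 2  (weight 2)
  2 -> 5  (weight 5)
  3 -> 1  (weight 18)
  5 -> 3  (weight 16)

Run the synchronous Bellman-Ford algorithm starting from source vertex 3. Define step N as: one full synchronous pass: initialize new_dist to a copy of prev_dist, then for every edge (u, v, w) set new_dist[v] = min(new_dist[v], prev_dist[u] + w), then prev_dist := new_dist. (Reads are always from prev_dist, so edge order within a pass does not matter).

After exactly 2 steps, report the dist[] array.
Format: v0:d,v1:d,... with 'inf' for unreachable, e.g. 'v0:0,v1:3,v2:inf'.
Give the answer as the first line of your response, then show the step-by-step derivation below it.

v0:inf,v1:18,v2:20,v3:0,v4:inf,v5:inf

step 1: dist = v0:inf,v1:18,v2:inf,v3:0,v4:inf,v5:inf
step 2: dist = v0:inf,v1:18,v2:20,v3:0,v4:inf,v5:inf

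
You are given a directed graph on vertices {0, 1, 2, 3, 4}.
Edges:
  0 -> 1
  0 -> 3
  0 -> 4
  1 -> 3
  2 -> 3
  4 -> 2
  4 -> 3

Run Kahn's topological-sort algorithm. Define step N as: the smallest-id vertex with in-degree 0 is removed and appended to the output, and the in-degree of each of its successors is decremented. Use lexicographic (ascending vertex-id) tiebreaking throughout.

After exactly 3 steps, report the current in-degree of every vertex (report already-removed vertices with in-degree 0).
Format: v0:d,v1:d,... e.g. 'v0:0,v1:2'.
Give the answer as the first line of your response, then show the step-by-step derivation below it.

v0:0,v1:0,v2:0,v3:1,v4:0

step 1: output 0; order=[0]; indeg=(0,0,1,3,0)
step 2: output 1; order=[0,1]; indeg=(0,0,1,2,0)
step 3: output 4; order=[0,1,4]; indeg=(0,0,0,1,0)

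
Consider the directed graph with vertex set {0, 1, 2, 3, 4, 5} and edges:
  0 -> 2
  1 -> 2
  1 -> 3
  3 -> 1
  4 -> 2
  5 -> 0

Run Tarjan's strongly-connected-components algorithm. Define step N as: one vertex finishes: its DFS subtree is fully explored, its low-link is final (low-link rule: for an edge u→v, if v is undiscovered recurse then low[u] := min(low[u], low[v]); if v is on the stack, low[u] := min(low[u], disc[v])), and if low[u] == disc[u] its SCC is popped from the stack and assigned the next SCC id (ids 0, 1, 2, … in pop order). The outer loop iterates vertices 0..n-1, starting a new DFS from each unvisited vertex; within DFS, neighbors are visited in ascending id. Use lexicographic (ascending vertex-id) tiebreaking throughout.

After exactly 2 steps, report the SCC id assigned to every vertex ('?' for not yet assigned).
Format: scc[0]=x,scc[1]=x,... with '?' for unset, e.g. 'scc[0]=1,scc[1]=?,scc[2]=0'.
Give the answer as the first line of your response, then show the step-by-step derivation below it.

scc[0]=1,scc[1]=?,scc[2]=0,scc[3]=?,scc[4]=?,scc[5]=?

step 1: low=(low[0]=0,low[1]=?,low[2]=1,low[3]=?,low[4]=?,low[5]=?); scc=(scc[0]=?,scc[1]=?,scc[2]=0,scc[3]=?,scc[4]=?,scc[5]=?)
step 2: low=(low[0]=0,low[1]=?,low[2]=1,low[3]=?,low[4]=?,low[5]=?); scc=(scc[0]=1,scc[1]=?,scc[2]=0,scc[3]=?,scc[4]=?,scc[5]=?)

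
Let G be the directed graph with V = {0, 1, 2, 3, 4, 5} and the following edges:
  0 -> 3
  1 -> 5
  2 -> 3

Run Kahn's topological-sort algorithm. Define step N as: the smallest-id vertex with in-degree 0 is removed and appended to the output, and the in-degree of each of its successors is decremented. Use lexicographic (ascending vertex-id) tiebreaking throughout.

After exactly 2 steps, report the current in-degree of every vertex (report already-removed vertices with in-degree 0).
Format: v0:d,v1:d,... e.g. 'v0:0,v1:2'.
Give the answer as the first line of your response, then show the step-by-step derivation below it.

v0:0,v1:0,v2:0,v3:1,v4:0,v5:0

step 1: output 0; order=[0]; indeg=(0,0,0,1,0,1)
step 2: output 1; order=[0,1]; indeg=(0,0,0,1,0,0)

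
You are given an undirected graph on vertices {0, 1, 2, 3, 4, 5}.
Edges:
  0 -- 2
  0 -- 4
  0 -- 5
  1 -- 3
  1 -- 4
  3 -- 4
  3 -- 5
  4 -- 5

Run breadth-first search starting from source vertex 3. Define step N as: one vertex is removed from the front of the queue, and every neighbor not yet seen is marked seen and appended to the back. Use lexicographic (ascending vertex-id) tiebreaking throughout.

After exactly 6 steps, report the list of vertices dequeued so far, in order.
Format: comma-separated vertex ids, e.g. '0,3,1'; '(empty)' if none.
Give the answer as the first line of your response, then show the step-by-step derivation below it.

3,1,4,5,0,2

step 1: dequeue 3; queue=[1,4,5]; order=3
step 2: dequeue 1; queue=[4,5]; order=3,1
step 3: dequeue 4; queue=[5,0]; order=3,1,4
step 4: dequeue 5; queue=[0]; order=3,1,4,5
step 5: dequeue 0; queue=[2]; order=3,1,4,5,0
step 6: dequeue 2; queue=[(empty)]; order=3,1,4,5,0,2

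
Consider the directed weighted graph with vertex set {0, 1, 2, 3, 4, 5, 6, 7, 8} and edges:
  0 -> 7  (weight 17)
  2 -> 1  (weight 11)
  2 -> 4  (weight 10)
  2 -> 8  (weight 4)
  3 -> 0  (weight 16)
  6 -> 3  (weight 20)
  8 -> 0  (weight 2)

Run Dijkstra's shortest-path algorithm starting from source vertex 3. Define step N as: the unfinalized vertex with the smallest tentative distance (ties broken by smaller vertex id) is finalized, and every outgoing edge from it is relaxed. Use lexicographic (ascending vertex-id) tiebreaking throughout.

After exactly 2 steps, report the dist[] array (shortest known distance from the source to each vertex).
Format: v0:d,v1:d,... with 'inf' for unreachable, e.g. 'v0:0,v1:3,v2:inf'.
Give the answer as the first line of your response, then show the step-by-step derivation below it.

v0:16,v1:inf,v2:inf,v3:0,v4:inf,v5:inf,v6:inf,v7:33,v8:inf

step 1: dist = v0:16,v1:inf,v2:inf,v3:0,v4:inf,v5:inf,v6:inf,v7:inf,v8:inf
step 2: dist = v0:16,v1:inf,v2:inf,v3:0,v4:inf,v5:inf,v6:inf,v7:33,v8:inf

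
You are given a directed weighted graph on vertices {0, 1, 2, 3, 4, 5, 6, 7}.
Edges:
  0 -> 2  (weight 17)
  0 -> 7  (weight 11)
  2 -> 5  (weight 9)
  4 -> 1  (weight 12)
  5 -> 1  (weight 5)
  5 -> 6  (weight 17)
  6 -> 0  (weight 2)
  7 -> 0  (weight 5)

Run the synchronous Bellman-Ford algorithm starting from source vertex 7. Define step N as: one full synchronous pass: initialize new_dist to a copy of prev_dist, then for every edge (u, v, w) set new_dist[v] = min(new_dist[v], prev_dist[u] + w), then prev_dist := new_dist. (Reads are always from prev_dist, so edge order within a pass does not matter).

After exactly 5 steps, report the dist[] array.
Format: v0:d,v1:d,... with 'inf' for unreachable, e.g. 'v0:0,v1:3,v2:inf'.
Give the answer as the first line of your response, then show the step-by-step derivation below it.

v0:5,v1:36,v2:22,v3:inf,v4:inf,v5:31,v6:48,v7:0

step 1: dist = v0:5,v1:inf,v2:inf,v3:inf,v4:inf,v5:inf,v6:inf,v7:0
step 2: dist = v0:5,v1:inf,v2:22,v3:inf,v4:inf,v5:inf,v6:inf,v7:0
step 3: dist = v0:5,v1:inf,v2:22,v3:inf,v4:inf,v5:31,v6:inf,v7:0
step 4: dist = v0:5,v1:36,v2:22,v3:inf,v4:inf,v5:31,v6:48,v7:0
step 5: dist = v0:5,v1:36,v2:22,v3:inf,v4:inf,v5:31,v6:48,v7:0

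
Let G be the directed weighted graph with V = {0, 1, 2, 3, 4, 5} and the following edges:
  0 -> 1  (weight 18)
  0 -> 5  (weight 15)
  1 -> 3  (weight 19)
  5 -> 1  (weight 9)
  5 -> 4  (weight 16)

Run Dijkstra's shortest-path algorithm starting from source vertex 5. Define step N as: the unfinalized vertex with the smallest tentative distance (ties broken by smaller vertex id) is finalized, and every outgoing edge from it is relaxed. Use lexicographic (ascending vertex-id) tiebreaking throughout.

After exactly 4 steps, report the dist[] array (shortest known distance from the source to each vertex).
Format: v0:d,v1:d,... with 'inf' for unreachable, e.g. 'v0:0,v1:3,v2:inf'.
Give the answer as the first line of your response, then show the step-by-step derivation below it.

v0:inf,v1:9,v2:inf,v3:28,v4:16,v5:0

step 1: dist = v0:inf,v1:9,v2:inf,v3:inf,v4:16,v5:0
step 2: dist = v0:inf,v1:9,v2:inf,v3:28,v4:16,v5:0
step 3: dist = v0:inf,v1:9,v2:inf,v3:28,v4:16,v5:0
step 4: dist = v0:inf,v1:9,v2:inf,v3:28,v4:16,v5:0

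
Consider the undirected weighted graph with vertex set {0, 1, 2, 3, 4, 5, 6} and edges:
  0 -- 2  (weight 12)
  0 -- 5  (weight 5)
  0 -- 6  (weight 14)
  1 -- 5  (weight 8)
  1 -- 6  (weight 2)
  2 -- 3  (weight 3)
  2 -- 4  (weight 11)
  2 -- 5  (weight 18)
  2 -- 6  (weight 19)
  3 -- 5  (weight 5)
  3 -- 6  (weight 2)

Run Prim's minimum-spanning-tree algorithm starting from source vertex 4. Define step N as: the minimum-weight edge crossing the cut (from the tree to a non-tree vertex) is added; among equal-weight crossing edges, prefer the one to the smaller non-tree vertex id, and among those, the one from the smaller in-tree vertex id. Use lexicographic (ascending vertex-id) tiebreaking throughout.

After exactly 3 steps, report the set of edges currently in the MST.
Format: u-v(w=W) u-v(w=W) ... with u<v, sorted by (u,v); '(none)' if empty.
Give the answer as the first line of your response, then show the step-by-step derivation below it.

2-3(w=3) 2-4(w=11) 3-6(w=2)

step 1: add edge 2-4 (w=11); MST = {2-4(w=11)}
step 2: add edge 2-3 (w=3); MST = {2-3(w=3) 2-4(w=11)}
step 3: add edge 3-6 (w=2); MST = {2-3(w=3) 2-4(w=11) 3-6(w=2)}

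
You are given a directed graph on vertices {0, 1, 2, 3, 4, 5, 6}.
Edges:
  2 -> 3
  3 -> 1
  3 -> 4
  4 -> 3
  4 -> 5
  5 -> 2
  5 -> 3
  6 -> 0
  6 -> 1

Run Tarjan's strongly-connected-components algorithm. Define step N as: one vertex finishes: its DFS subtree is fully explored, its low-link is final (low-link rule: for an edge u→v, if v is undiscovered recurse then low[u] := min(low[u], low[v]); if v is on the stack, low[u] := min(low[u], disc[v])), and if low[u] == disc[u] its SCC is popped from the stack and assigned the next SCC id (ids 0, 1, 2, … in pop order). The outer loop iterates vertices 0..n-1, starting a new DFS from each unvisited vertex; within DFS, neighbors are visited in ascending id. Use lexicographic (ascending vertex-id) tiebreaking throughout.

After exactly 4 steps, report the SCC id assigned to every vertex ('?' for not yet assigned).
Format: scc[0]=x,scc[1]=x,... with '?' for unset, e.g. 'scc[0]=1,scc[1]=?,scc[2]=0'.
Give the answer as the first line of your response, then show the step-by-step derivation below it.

scc[0]=0,scc[1]=1,scc[2]=?,scc[3]=?,scc[4]=?,scc[5]=?,scc[6]=?

step 1: low=(low[0]=0,low[1]=?,low[2]=?,low[3]=?,low[4]=?,low[5]=?,low[6]=?); scc=(scc[0]=0,scc[1]=?,scc[2]=?,scc[3]=?,scc[4]=?,scc[5]=?,scc[6]=?)
step 2: low=(low[0]=0,low[1]=1,low[2]=?,low[3]=?,low[4]=?,low[5]=?,low[6]=?); scc=(scc[0]=0,scc[1]=1,scc[2]=?,scc[3]=?,scc[4]=?,scc[5]=?,scc[6]=?)
step 3: low=(low[0]=0,low[1]=1,low[2]=2,low[3]=3,low[4]=3,low[5]=2,low[6]=?); scc=(scc[0]=0,scc[1]=1,scc[2]=?,scc[3]=?,scc[4]=?,scc[5]=?,scc[6]=?)
step 4: low=(low[0]=0,low[1]=1,low[2]=2,low[3]=3,low[4]=2,low[5]=2,low[6]=?); scc=(scc[0]=0,scc[1]=1,scc[2]=?,scc[3]=?,scc[4]=?,scc[5]=?,scc[6]=?)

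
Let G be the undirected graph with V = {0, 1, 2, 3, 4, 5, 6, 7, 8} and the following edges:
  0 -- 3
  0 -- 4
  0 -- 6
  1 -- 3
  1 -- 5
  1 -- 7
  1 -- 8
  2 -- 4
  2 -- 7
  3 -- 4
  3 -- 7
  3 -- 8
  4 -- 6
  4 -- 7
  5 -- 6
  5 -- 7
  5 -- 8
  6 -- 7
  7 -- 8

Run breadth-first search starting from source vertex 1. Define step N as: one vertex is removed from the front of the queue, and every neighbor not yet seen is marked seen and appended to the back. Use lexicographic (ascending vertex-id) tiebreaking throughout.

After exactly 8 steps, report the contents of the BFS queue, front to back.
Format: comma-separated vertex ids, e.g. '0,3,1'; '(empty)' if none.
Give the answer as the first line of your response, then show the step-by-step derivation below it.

2

step 1: dequeue 1; queue=[3,5,7,8]; order=1
step 2: dequeue 3; queue=[5,7,8,0,4]; order=1,3
step 3: dequeue 5; queue=[7,8,0,4,6]; order=1,3,5
step 4: dequeue 7; queue=[8,0,4,6,2]; order=1,3,5,7
step 5: dequeue 8; queue=[0,4,6,2]; order=1,3,5,7,8
step 6: dequeue 0; queue=[4,6,2]; order=1,3,5,7,8,0
step 7: dequeue 4; queue=[6,2]; order=1,3,5,7,8,0,4
step 8: dequeue 6; queue=[2]; order=1,3,5,7,8,0,4,6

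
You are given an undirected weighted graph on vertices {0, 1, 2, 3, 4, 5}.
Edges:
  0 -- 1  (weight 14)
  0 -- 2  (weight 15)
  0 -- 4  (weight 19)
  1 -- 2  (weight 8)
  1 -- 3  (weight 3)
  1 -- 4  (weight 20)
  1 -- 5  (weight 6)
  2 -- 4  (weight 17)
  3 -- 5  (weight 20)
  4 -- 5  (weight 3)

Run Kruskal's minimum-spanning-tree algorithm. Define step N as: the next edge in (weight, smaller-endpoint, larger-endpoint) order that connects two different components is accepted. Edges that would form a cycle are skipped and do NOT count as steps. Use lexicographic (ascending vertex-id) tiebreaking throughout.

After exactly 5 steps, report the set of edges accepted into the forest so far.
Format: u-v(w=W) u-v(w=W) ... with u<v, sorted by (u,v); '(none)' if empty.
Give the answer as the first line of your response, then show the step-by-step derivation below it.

0-1(w=14) 1-2(w=8) 1-3(w=3) 1-5(w=6) 4-5(w=3)

step 1: add edge 1-3 (w=3); MST = {1-3(w=3)}
step 2: add edge 4-5 (w=3); MST = {1-3(w=3) 4-5(w=3)}
step 3: add edge 1-5 (w=6); MST = {1-3(w=3) 1-5(w=6) 4-5(w=3)}
step 4: add edge 1-2 (w=8); MST = {1-2(w=8) 1-3(w=3) 1-5(w=6) 4-5(w=3)}
step 5: add edge 0-1 (w=14); MST = {0-1(w=14) 1-2(w=8) 1-3(w=3) 1-5(w=6) 4-5(w=3)}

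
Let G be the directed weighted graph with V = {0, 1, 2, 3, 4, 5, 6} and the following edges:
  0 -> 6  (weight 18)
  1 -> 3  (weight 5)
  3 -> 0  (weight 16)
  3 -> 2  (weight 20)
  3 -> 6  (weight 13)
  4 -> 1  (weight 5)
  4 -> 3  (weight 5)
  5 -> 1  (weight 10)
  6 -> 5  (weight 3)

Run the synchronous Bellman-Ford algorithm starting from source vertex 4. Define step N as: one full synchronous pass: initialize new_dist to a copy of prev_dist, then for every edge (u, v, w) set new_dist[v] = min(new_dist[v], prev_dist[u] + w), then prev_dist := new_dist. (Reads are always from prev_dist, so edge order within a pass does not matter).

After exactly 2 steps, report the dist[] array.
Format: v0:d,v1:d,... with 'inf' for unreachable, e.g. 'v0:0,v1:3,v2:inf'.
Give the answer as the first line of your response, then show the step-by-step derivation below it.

v0:21,v1:5,v2:25,v3:5,v4:0,v5:inf,v6:18

step 1: dist = v0:inf,v1:5,v2:inf,v3:5,v4:0,v5:inf,v6:inf
step 2: dist = v0:21,v1:5,v2:25,v3:5,v4:0,v5:inf,v6:18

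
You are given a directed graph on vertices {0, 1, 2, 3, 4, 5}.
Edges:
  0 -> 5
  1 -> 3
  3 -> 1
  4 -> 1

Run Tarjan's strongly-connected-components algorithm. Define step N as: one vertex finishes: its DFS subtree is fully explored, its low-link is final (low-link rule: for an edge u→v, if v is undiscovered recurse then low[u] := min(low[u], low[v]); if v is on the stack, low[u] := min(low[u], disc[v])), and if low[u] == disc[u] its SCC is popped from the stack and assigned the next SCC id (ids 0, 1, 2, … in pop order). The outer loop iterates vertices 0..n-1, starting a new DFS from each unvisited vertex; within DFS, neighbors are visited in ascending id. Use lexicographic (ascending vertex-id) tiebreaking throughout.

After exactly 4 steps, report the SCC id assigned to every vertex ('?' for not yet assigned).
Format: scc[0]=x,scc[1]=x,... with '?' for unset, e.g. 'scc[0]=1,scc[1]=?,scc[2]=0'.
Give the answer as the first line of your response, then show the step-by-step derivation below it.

scc[0]=1,scc[1]=2,scc[2]=?,scc[3]=2,scc[4]=?,scc[5]=0

step 1: low=(low[0]=0,low[1]=?,low[2]=?,low[3]=?,low[4]=?,low[5]=1); scc=(scc[0]=?,scc[1]=?,scc[2]=?,scc[3]=?,scc[4]=?,scc[5]=0)
step 2: low=(low[0]=0,low[1]=?,low[2]=?,low[3]=?,low[4]=?,low[5]=1); scc=(scc[0]=1,scc[1]=?,scc[2]=?,scc[3]=?,scc[4]=?,scc[5]=0)
step 3: low=(low[0]=0,low[1]=2,low[2]=?,low[3]=2,low[4]=?,low[5]=1); scc=(scc[0]=1,scc[1]=?,scc[2]=?,scc[3]=?,scc[4]=?,scc[5]=0)
step 4: low=(low[0]=0,low[1]=2,low[2]=?,low[3]=2,low[4]=?,low[5]=1); scc=(scc[0]=1,scc[1]=2,scc[2]=?,scc[3]=2,scc[4]=?,scc[5]=0)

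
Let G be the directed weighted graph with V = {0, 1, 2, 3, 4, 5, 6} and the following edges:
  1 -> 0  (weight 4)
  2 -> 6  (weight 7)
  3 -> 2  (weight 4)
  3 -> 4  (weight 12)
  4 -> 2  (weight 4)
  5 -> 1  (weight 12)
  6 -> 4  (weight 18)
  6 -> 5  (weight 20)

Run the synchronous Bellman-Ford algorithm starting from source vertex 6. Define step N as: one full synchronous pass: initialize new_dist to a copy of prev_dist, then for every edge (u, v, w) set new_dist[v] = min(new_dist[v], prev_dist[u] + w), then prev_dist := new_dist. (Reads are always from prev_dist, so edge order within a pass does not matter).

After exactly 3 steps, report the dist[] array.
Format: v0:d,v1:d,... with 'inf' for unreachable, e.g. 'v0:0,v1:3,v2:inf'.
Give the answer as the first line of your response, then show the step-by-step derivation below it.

v0:36,v1:32,v2:22,v3:inf,v4:18,v5:20,v6:0

step 1: dist = v0:inf,v1:inf,v2:inf,v3:inf,v4:18,v5:20,v6:0
step 2: dist = v0:inf,v1:32,v2:22,v3:inf,v4:18,v5:20,v6:0
step 3: dist = v0:36,v1:32,v2:22,v3:inf,v4:18,v5:20,v6:0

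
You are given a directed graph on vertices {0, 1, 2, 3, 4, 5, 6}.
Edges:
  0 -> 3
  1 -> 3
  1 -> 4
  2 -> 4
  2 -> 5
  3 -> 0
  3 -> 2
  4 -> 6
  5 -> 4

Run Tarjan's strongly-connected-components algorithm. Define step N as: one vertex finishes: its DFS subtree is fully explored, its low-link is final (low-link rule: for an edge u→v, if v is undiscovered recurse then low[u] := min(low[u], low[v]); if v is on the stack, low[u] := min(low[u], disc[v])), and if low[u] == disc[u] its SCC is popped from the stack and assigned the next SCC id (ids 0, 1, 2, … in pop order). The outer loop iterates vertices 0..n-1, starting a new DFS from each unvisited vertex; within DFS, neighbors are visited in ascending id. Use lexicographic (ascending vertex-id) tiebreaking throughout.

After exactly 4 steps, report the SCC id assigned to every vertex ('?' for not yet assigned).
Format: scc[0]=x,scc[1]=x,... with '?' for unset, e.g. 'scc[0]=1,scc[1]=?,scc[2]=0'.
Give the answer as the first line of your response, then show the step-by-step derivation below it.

scc[0]=?,scc[1]=?,scc[2]=3,scc[3]=?,scc[4]=1,scc[5]=2,scc[6]=0

step 1: low=(low[0]=0,low[1]=?,low[2]=2,low[3]=0,low[4]=3,low[5]=?,low[6]=4); scc=(scc[0]=?,scc[1]=?,scc[2]=?,scc[3]=?,scc[4]=?,scc[5]=?,scc[6]=0)
step 2: low=(low[0]=0,low[1]=?,low[2]=2,low[3]=0,low[4]=3,low[5]=?,low[6]=4); scc=(scc[0]=?,scc[1]=?,scc[2]=?,scc[3]=?,scc[4]=1,scc[5]=?,scc[6]=0)
step 3: low=(low[0]=0,low[1]=?,low[2]=2,low[3]=0,low[4]=3,low[5]=5,low[6]=4); scc=(scc[0]=?,scc[1]=?,scc[2]=?,scc[3]=?,scc[4]=1,scc[5]=2,scc[6]=0)
step 4: low=(low[0]=0,low[1]=?,low[2]=2,low[3]=0,low[4]=3,low[5]=5,low[6]=4); scc=(scc[0]=?,scc[1]=?,scc[2]=3,scc[3]=?,scc[4]=1,scc[5]=2,scc[6]=0)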